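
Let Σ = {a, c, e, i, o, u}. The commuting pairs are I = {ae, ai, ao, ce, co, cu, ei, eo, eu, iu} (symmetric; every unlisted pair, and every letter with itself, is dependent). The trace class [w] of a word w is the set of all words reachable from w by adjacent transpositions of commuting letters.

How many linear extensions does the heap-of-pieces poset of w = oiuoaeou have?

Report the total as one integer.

56

piece 0:o — minimal
piece 1:i rests on {0:o}
piece 2:u rests on {0:o}
piece 3:o rests on {1:i, 2:u}
piece 4:a rests on {2:u}
piece 5:e — minimal
piece 6:o rests on {3:o}
piece 7:u rests on {4:a, 6:o}
minimal pieces: {0:o, 5:e}
ways to finish when only these pieces remain (= sum over removing one remaining piece with nothing left below it):
  1 left: {5}→1  {7}→1
  2 left: {4,7}→1  {5,7}→2  {6,7}→1
  3 left: {3,6,7}→1  {4,5,7}→3  {4,6,7}→2  {5,6,7}→3
  4 left: {1,3,6,7}→1  {3,4,6,7}→3  {3,5,6,7}→4  {4,5,6,7}→8
  5 left: {1,3,4,6,7}→4  {1,3,5,6,7}→5  {2,3,4,6,7}→3  {3,4,5,6,7}→15
  6 left: {1,2,3,4,6,7}→7  {1,3,4,5,6,7}→24  {2,3,4,5,6,7}→18
  placing 0:o first → 49 extensions
  placing 5:e first → 7 extensions
total linear extensions = 56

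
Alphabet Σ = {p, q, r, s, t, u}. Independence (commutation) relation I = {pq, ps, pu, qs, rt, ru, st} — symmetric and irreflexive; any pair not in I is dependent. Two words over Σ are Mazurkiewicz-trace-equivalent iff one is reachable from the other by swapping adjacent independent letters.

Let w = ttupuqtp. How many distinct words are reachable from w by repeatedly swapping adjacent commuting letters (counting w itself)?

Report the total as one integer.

4

0(t) covers ∅
1(t) covers 0:t
2(u) covers 1:t
3(p) covers 1:t
4(u) covers 2:u
5(q) covers 4:u
6(t) covers 3:p, 5:q
7(p) covers 6:t
floor of heap: 0:t
completions by unplaced set U, small U first (add the entries for U minus each lowest piece of U):
  |U|=1: {7}:1
  |U|=2: {6,7}:1
  |U|=3: {3,6,7}:1  {5,6,7}:1
  |U|=4: {3,5,6,7}:2  {4,5,6,7}:1
  |U|=5: {2,4,5,6,7}:1  {3,4,5,6,7}:3
  |U|=6: {2,3,4,5,6,7}:4
  start at 0(t): 4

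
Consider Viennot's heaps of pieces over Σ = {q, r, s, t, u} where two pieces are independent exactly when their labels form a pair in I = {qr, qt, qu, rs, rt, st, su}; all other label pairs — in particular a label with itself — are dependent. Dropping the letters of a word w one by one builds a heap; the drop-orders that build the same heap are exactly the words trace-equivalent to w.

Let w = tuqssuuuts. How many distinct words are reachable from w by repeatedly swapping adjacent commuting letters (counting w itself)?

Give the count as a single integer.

piece 0:t — minimal
piece 1:u rests on {0:t}
piece 2:q — minimal
piece 3:s rests on {2:q}
piece 4:s rests on {3:s}
piece 5:u rests on {1:u}
piece 6:u rests on {5:u}
piece 7:u rests on {6:u}
piece 8:t rests on {7:u}
piece 9:s rests on {4:s}
minimal pieces: {0:t, 2:q}
ways to finish when only these pieces remain (= sum over removing one remaining piece with nothing left below it):
  1 left: {8}→1  {9}→1
  2 left: {4,9}→1  {7,8}→1  {8,9}→2
  3 left: {3,4,9}→1  {4,8,9}→3  {6,7,8}→1  {7,8,9}→3
  4 left: {2,3,4,9}→1  {3,4,8,9}→4  {4,7,8,9}→6  {5,6,7,8}→1  {6,7,8,9}→4
  5 left: {1,5,6,7,8}→1  {2,3,4,8,9}→5  {3,4,7,8,9}→10  {4,6,7,8,9}→10  {5,6,7,8,9}→5
  6 left: {0,1,5,6,7,8}→1  {1,5,6,7,8,9}→6  {2,3,4,7,8,9}→15  {3,4,6,7,8,9}→20  {4,5,6,7,8,9}→15
  7 left: {0,1,5,6,7,8,9}→7  {1,4,5,6,7,8,9}→21  {2,3,4,6,7,8,9}→35  {3,4,5,6,7,8,9}→35
  8 left: {0,1,4,5,6,7,8,9}→28  {1,3,4,5,6,7,8,9}→56  {2,3,4,5,6,7,8,9}→70
  placing 0:t first → 126 extensions
  placing 2:q first → 84 extensions
total linear extensions = 210

210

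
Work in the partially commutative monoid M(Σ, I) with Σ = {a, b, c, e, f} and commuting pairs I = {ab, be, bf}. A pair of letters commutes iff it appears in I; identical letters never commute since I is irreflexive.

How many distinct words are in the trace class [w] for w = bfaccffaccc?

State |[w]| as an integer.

3

#0=b has no predecessor
#1=f has no predecessor
#2=a depends on [1:f]
#3=c depends on [0:b, 2:a]
#4=c depends on [3:c]
#5=f depends on [4:c]
#6=f depends on [5:f]
#7=a depends on [6:f]
#8=c depends on [7:a]
#9=c depends on [8:c]
#10=c depends on [9:c]
sources: [0:b, 1:f]
N(rest) = Σ N(rest − s) over sources s of rest; N(one piece) = 1:
  size 1 → [10]=1
  size 2 → [9,10]=1
  size 3 → [8,9,10]=1
  size 4 → [7,8,9,10]=1
  size 5 → [6,7,8,9,10]=1
  size 6 → [5,6,7,8,9,10]=1
  size 7 → [4,5,6,7,8,9,10]=1
  size 8 → [3,4,5,6,7,8,9,10]=1
  size 9 → [0,3,4,5,6,7,8,9,10]=1  [2,3,4,5,6,7,8,9,10]=1
  first=0(b) contributes 1
  first=1(f) contributes 2
|[w]| = 3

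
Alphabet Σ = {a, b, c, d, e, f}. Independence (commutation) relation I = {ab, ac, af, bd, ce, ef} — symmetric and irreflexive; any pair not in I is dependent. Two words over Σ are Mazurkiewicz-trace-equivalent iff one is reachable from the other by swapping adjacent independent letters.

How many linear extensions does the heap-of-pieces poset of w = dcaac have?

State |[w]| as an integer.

drop 0:d onto floor
drop 1:c onto {0:d}
drop 2:a onto {0:d}
drop 3:a onto {2:a}
drop 4:c onto {1:c}
ground layer = {0:d}
drop-orders for the pieces not yet dropped (sum over which currently-grounded one goes next):
  1 to go: {3} 1  {4} 1
  2 to go: {1,4} 1  {2,3} 1  {3,4} 2
  3 to go: {1,3,4} 3  {2,3,4} 3
  if 0:d drops first: 6 orders

6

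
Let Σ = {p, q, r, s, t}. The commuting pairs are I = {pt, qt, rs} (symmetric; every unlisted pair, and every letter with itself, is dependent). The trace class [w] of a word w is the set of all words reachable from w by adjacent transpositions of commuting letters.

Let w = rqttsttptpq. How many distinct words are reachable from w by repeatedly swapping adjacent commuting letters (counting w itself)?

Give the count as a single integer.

#0=r has no predecessor
#1=q depends on [0:r]
#2=t depends on [0:r]
#3=t depends on [2:t]
#4=s depends on [1:q, 3:t]
#5=t depends on [4:s]
#6=t depends on [5:t]
#7=p depends on [4:s]
#8=t depends on [6:t]
#9=p depends on [7:p]
#10=q depends on [9:p]
sources: [0:r]
N(rest) = Σ N(rest − s) over sources s of rest; N(one piece) = 1:
  size 1 → [8]=1  [10]=1
  size 2 → [6,8]=1  [8,10]=2  [9,10]=1
  size 3 → [5,6,8]=1  [6,8,10]=3  [7,9,10]=1  [8,9,10]=3
  size 4 → [5,6,8,10]=4  [6,8,9,10]=6  [7,8,9,10]=4
  size 5 → [5,6,8,9,10]=10  [6,7,8,9,10]=10
  size 6 → [5,6,7,8,9,10]=20
  size 7 → [4,5,6,7,8,9,10]=20
  size 8 → [1,4,5,6,7,8,9,10]=20  [3,4,5,6,7,8,9,10]=20
  size 9 → [1,3,4,5,6,7,8,9,10]=40  [2,3,4,5,6,7,8,9,10]=20
  first=0(r) contributes 60

60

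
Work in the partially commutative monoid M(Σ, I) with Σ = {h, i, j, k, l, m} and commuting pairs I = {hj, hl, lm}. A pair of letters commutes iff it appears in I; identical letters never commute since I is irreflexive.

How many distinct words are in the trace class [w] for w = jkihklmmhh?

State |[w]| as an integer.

5

piece 0:j — minimal
piece 1:k rests on {0:j}
piece 2:i rests on {1:k}
piece 3:h rests on {2:i}
piece 4:k rests on {3:h}
piece 5:l rests on {4:k}
piece 6:m rests on {4:k}
piece 7:m rests on {6:m}
piece 8:h rests on {7:m}
piece 9:h rests on {8:h}
minimal pieces: {0:j}
ways to finish when only these pieces remain (= sum over removing one remaining piece with nothing left below it):
  1 left: {5}→1  {9}→1
  2 left: {5,9}→2  {8,9}→1
  3 left: {5,8,9}→3  {7,8,9}→1
  4 left: {5,7,8,9}→4  {6,7,8,9}→1
  5 left: {5,6,7,8,9}→5
  6 left: {4,5,6,7,8,9}→5
  7 left: {3,4,5,6,7,8,9}→5
  8 left: {2,3,4,5,6,7,8,9}→5
  placing 0:j first → 5 extensions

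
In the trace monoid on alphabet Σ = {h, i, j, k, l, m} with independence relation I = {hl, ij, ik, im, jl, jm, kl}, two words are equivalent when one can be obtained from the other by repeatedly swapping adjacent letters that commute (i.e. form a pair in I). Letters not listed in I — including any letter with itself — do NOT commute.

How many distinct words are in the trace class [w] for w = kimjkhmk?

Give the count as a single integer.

10

drop 0:k onto floor
drop 1:i onto floor
drop 2:m onto {0:k}
drop 3:j onto {0:k}
drop 4:k onto {2:m, 3:j}
drop 5:h onto {1:i, 4:k}
drop 6:m onto {5:h}
drop 7:k onto {6:m}
ground layer = {0:k, 1:i}
drop-orders for the pieces not yet dropped (sum over which currently-grounded one goes next):
  1 to go: {7} 1
  2 to go: {6,7} 1
  3 to go: {5,6,7} 1
  4 to go: {1,5,6,7} 1  {4,5,6,7} 1
  5 to go: {1,4,5,6,7} 2  {2,4,5,6,7} 1  {3,4,5,6,7} 1
  6 to go: {1,2,4,5,6,7} 3  {1,3,4,5,6,7} 3  {2,3,4,5,6,7} 2
  if 0:k drops first: 8 orders
  if 1:i drops first: 2 orders
heap linearizations: 10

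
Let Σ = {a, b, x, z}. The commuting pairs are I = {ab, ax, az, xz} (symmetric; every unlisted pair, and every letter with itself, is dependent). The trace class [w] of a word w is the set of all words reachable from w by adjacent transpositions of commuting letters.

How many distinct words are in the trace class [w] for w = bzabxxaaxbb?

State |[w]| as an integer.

#0=b has no predecessor
#1=z depends on [0:b]
#2=a has no predecessor
#3=b depends on [1:z]
#4=x depends on [3:b]
#5=x depends on [4:x]
#6=a depends on [2:a]
#7=a depends on [6:a]
#8=x depends on [5:x]
#9=b depends on [8:x]
#10=b depends on [9:b]
sources: [0:b, 2:a]
N(rest) = Σ N(rest − s) over sources s of rest; N(one piece) = 1:
  size 1 → [7]=1  [10]=1
  size 2 → [6,7]=1  [7,10]=2  [9,10]=1
  size 3 → [2,6,7]=1  [6,7,10]=3  [7,9,10]=3  [8,9,10]=1
  size 4 → [2,6,7,10]=4  [5,8,9,10]=1  [6,7,9,10]=6  [7,8,9,10]=4
  size 5 → [2,6,7,9,10]=10  [4,5,8,9,10]=1  [5,7,8,9,10]=5  [6,7,8,9,10]=10
  size 6 → [2,6,7,8,9,10]=20  [3,4,5,8,9,10]=1  [4,5,7,8,9,10]=6  [5,6,7,8,9,10]=15
  size 7 → [1,3,4,5,8,9,10]=1  [2,5,6,7,8,9,10]=35  [3,4,5,7,8,9,10]=7  [4,5,6,7,8,9,10]=21
  size 8 → [0,1,3,4,5,8,9,10]=1  [1,3,4,5,7,8,9,10]=8  [2,4,5,6,7,8,9,10]=56  [3,4,5,6,7,8,9,10]=28
  size 9 → [0,1,3,4,5,7,8,9,10]=9  [1,3,4,5,6,7,8,9,10]=36  [2,3,4,5,6,7,8,9,10]=84
  first=0(b) contributes 120
  first=2(a) contributes 45
|[w]| = 165

165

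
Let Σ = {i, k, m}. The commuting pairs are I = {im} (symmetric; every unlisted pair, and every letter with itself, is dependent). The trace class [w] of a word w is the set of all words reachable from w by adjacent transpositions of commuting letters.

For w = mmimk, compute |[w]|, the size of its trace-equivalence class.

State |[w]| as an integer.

piece 0:m — minimal
piece 1:m rests on {0:m}
piece 2:i — minimal
piece 3:m rests on {1:m}
piece 4:k rests on {2:i, 3:m}
minimal pieces: {0:m, 2:i}
ways to finish when only these pieces remain (= sum over removing one remaining piece with nothing left below it):
  1 left: {4}→1
  2 left: {2,4}→1  {3,4}→1
  3 left: {1,3,4}→1  {2,3,4}→2
  placing 0:m first → 3 extensions
  placing 2:i first → 1 extensions
total linear extensions = 4

4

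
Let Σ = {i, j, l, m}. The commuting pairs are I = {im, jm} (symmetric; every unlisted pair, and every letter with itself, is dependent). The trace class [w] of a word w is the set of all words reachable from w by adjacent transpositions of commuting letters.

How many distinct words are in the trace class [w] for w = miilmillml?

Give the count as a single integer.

6

#0=m has no predecessor
#1=i has no predecessor
#2=i depends on [1:i]
#3=l depends on [0:m, 2:i]
#4=m depends on [3:l]
#5=i depends on [3:l]
#6=l depends on [4:m, 5:i]
#7=l depends on [6:l]
#8=m depends on [7:l]
#9=l depends on [8:m]
sources: [0:m, 1:i]
N(rest) = Σ N(rest − s) over sources s of rest; N(one piece) = 1:
  size 1 → [9]=1
  size 2 → [8,9]=1
  size 3 → [7,8,9]=1
  size 4 → [6,7,8,9]=1
  size 5 → [4,6,7,8,9]=1  [5,6,7,8,9]=1
  size 6 → [4,5,6,7,8,9]=2
  size 7 → [3,4,5,6,7,8,9]=2
  size 8 → [0,3,4,5,6,7,8,9]=2  [2,3,4,5,6,7,8,9]=2
  first=0(m) contributes 2
  first=1(i) contributes 4
|[w]| = 6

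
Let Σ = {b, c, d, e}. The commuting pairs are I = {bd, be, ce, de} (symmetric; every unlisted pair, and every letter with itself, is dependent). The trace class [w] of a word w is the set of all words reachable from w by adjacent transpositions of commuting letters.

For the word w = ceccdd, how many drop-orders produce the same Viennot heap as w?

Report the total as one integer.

drop 0:c onto floor
drop 1:e onto floor
drop 2:c onto {0:c}
drop 3:c onto {2:c}
drop 4:d onto {3:c}
drop 5:d onto {4:d}
ground layer = {0:c, 1:e}
drop-orders for the pieces not yet dropped (sum over which currently-grounded one goes next):
  1 to go: {1} 1  {5} 1
  2 to go: {1,5} 2  {4,5} 1
  3 to go: {1,4,5} 3  {3,4,5} 1
  4 to go: {1,3,4,5} 4  {2,3,4,5} 1
  if 0:c drops first: 5 orders
  if 1:e drops first: 1 orders
heap linearizations: 6

6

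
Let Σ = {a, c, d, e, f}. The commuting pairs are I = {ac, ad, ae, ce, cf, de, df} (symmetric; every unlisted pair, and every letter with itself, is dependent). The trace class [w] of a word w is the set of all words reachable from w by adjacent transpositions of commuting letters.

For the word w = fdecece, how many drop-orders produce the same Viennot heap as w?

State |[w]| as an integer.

drop 0:f onto floor
drop 1:d onto floor
drop 2:e onto {0:f}
drop 3:c onto {1:d}
drop 4:e onto {2:e}
drop 5:c onto {3:c}
drop 6:e onto {4:e}
ground layer = {0:f, 1:d}
drop-orders for the pieces not yet dropped (sum over which currently-grounded one goes next):
  1 to go: {5} 1  {6} 1
  2 to go: {3,5} 1  {4,6} 1  {5,6} 2
  3 to go: {1,3,5} 1  {2,4,6} 1  {3,5,6} 3  {4,5,6} 3
  4 to go: {0,2,4,6} 1  {1,3,5,6} 4  {2,4,5,6} 4  {3,4,5,6} 6
  5 to go: {0,2,4,5,6} 5  {1,3,4,5,6} 10  {2,3,4,5,6} 10
  if 0:f drops first: 20 orders
  if 1:d drops first: 15 orders
heap linearizations: 35

35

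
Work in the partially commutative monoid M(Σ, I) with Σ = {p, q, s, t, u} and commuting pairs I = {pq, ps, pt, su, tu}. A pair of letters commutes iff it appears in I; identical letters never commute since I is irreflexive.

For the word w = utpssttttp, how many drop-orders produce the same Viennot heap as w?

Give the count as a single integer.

drop 0:u onto floor
drop 1:t onto floor
drop 2:p onto {0:u}
drop 3:s onto {1:t}
drop 4:s onto {3:s}
drop 5:t onto {4:s}
drop 6:t onto {5:t}
drop 7:t onto {6:t}
drop 8:t onto {7:t}
drop 9:p onto {2:p}
ground layer = {0:u, 1:t}
drop-orders for the pieces not yet dropped (sum over which currently-grounded one goes next):
  1 to go: {8} 1  {9} 1
  2 to go: {2,9} 1  {7,8} 1  {8,9} 2
  3 to go: {0,2,9} 1  {2,8,9} 3  {6,7,8} 1  {7,8,9} 3
  4 to go: {0,2,8,9} 4  {2,7,8,9} 6  {5,6,7,8} 1  {6,7,8,9} 4
  5 to go: {0,2,7,8,9} 10  {2,6,7,8,9} 10  {4,5,6,7,8} 1  {5,6,7,8,9} 5
  6 to go: {0,2,6,7,8,9} 20  {2,5,6,7,8,9} 15  {3,4,5,6,7,8} 1  {4,5,6,7,8,9} 6
  7 to go: {0,2,5,6,7,8,9} 35  {1,3,4,5,6,7,8} 1  {2,4,5,6,7,8,9} 21  {3,4,5,6,7,8,9} 7
  8 to go: {0,2,4,5,6,7,8,9} 56  {1,3,4,5,6,7,8,9} 8  {2,3,4,5,6,7,8,9} 28
  if 0:u drops first: 36 orders
  if 1:t drops first: 84 orders
heap linearizations: 120

120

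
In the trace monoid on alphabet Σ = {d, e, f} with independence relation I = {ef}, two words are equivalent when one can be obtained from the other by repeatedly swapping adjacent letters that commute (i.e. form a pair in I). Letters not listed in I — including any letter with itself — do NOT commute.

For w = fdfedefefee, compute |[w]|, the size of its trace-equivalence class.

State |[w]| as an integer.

0(f) covers ∅
1(d) covers 0:f
2(f) covers 1:d
3(e) covers 1:d
4(d) covers 2:f, 3:e
5(e) covers 4:d
6(f) covers 4:d
7(e) covers 5:e
8(f) covers 6:f
9(e) covers 7:e
10(e) covers 9:e
floor of heap: 0:f
completions by unplaced set U, small U first (add the entries for U minus each lowest piece of U):
  |U|=1: {8}:1  {10}:1
  |U|=2: {6,8}:1  {8,10}:2  {9,10}:1
  |U|=3: {6,8,10}:3  {7,9,10}:1  {8,9,10}:3
  |U|=4: {5,7,9,10}:1  {6,8,9,10}:6  {7,8,9,10}:4
  |U|=5: {5,7,8,9,10}:5  {6,7,8,9,10}:10
  |U|=6: {5,6,7,8,9,10}:15
  |U|=7: {4,5,6,7,8,9,10}:15
  |U|=8: {2,4,5,6,7,8,9,10}:15  {3,4,5,6,7,8,9,10}:15
  |U|=9: {2,3,4,5,6,7,8,9,10}:30
  start at 0(f): 30

30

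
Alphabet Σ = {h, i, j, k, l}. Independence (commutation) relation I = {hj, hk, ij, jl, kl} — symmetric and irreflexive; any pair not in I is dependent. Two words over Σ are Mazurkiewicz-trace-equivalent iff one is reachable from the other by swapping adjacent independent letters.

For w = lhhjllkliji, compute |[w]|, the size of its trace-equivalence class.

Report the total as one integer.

piece 0:l — minimal
piece 1:h rests on {0:l}
piece 2:h rests on {1:h}
piece 3:j — minimal
piece 4:l rests on {2:h}
piece 5:l rests on {4:l}
piece 6:k rests on {3:j}
piece 7:l rests on {5:l}
piece 8:i rests on {6:k, 7:l}
piece 9:j rests on {6:k}
piece 10:i rests on {8:i}
minimal pieces: {0:l, 3:j}
ways to finish when only these pieces remain (= sum over removing one remaining piece with nothing left below it):
  1 left: {9}→1  {10}→1
  2 left: {8,10}→1  {9,10}→2
  3 left: {7,8,10}→1  {8,9,10}→3
  4 left: {5,7,8,10}→1  {6,8,9,10}→3  {7,8,9,10}→4
  5 left: {3,6,8,9,10}→3  {4,5,7,8,10}→1  {5,7,8,9,10}→5  {6,7,8,9,10}→7
  6 left: {2,4,5,7,8,10}→1  {3,6,7,8,9,10}→10  {4,5,7,8,9,10}→6  {5,6,7,8,9,10}→12
  7 left: {1,2,4,5,7,8,10}→1  {2,4,5,7,8,9,10}→7  {3,5,6,7,8,9,10}→22  {4,5,6,7,8,9,10}→18
  8 left: {0,1,2,4,5,7,8,10}→1  {1,2,4,5,7,8,9,10}→8  {2,4,5,6,7,8,9,10}→25  {3,4,5,6,7,8,9,10}→40
  9 left: {0,1,2,4,5,7,8,9,10}→9  {1,2,4,5,6,7,8,9,10}→33  {2,3,4,5,6,7,8,9,10}→65
  placing 0:l first → 98 extensions
  placing 3:j first → 42 extensions
total linear extensions = 140

140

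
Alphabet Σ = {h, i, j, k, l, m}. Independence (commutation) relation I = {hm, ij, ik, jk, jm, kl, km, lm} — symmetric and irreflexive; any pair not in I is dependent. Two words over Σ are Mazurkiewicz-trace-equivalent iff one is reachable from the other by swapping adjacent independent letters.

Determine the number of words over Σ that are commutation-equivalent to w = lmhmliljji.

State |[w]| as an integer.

30

piece 0:l — minimal
piece 1:m — minimal
piece 2:h rests on {0:l}
piece 3:m rests on {1:m}
piece 4:l rests on {2:h}
piece 5:i rests on {3:m, 4:l}
piece 6:l rests on {5:i}
piece 7:j rests on {6:l}
piece 8:j rests on {7:j}
piece 9:i rests on {6:l}
minimal pieces: {0:l, 1:m}
ways to finish when only these pieces remain (= sum over removing one remaining piece with nothing left below it):
  1 left: {8}→1  {9}→1
  2 left: {7,8}→1  {8,9}→2
  3 left: {7,8,9}→3
  4 left: {6,7,8,9}→3
  5 left: {5,6,7,8,9}→3
  6 left: {3,5,6,7,8,9}→3  {4,5,6,7,8,9}→3
  7 left: {1,3,5,6,7,8,9}→3  {2,4,5,6,7,8,9}→3  {3,4,5,6,7,8,9}→6
  8 left: {0,2,4,5,6,7,8,9}→3  {1,3,4,5,6,7,8,9}→9  {2,3,4,5,6,7,8,9}→9
  placing 0:l first → 18 extensions
  placing 1:m first → 12 extensions
total linear extensions = 30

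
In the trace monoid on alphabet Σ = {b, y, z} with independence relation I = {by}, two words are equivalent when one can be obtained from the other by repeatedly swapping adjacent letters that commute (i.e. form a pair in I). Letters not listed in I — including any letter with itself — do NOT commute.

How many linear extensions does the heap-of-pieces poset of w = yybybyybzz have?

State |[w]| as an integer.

56

0(y) covers ∅
1(y) covers 0:y
2(b) covers ∅
3(y) covers 1:y
4(b) covers 2:b
5(y) covers 3:y
6(y) covers 5:y
7(b) covers 4:b
8(z) covers 6:y, 7:b
9(z) covers 8:z
floor of heap: 0:y, 2:b
completions by unplaced set U, small U first (add the entries for U minus each lowest piece of U):
  |U|=1: {9}:1
  |U|=2: {8,9}:1
  |U|=3: {6,8,9}:1  {7,8,9}:1
  |U|=4: {4,7,8,9}:1  {5,6,8,9}:1  {6,7,8,9}:2
  |U|=5: {2,4,7,8,9}:1  {3,5,6,8,9}:1  {4,6,7,8,9}:3  {5,6,7,8,9}:3
  |U|=6: {1,3,5,6,8,9}:1  {2,4,6,7,8,9}:4  {3,5,6,7,8,9}:4  {4,5,6,7,8,9}:6
  |U|=7: {0,1,3,5,6,8,9}:1  {1,3,5,6,7,8,9}:5  {2,4,5,6,7,8,9}:10  {3,4,5,6,7,8,9}:10
  |U|=8: {0,1,3,5,6,7,8,9}:6  {1,3,4,5,6,7,8,9}:15  {2,3,4,5,6,7,8,9}:20
  start at 0(y): 35
  start at 2(b): 21
sum over floor = 56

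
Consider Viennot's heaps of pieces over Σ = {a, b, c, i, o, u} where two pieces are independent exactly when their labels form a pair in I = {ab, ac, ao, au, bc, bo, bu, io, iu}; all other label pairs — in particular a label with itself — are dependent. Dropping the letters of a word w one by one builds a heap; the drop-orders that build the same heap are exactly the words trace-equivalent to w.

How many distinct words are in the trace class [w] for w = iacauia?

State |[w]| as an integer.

12

drop 0:i onto floor
drop 1:a onto {0:i}
drop 2:c onto {0:i}
drop 3:a onto {1:a}
drop 4:u onto {2:c}
drop 5:i onto {2:c, 3:a}
drop 6:a onto {5:i}
ground layer = {0:i}
drop-orders for the pieces not yet dropped (sum over which currently-grounded one goes next):
  1 to go: {4} 1  {6} 1
  2 to go: {4,6} 2  {5,6} 1
  3 to go: {3,5,6} 1  {4,5,6} 3
  4 to go: {1,3,5,6} 1  {2,4,5,6} 3  {3,4,5,6} 4
  5 to go: {1,3,4,5,6} 5  {2,3,4,5,6} 7
  if 0:i drops first: 12 orders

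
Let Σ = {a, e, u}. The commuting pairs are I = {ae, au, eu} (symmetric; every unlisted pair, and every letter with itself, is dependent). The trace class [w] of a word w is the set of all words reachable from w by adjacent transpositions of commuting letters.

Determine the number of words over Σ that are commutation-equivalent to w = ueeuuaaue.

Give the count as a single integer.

1260

0(u) covers ∅
1(e) covers ∅
2(e) covers 1:e
3(u) covers 0:u
4(u) covers 3:u
5(a) covers ∅
6(a) covers 5:a
7(u) covers 4:u
8(e) covers 2:e
floor of heap: 0:u, 1:e, 5:a
completions by unplaced set U, small U first (add the entries for U minus each lowest piece of U):
  |U|=1: {6}:1  {7}:1  {8}:1
  |U|=2: {2,8}:1  {4,7}:1  {5,6}:1  {6,7}:2  {6,8}:2  {7,8}:2
  |U|=3: {1,2,8}:1  {2,6,8}:3  {2,7,8}:3  {3,4,7}:1  {4,6,7}:3  {4,7,8}:3  {5,6,7}:3  {5,6,8}:3  {6,7,8}:6
  |U|=4: {0,3,4,7}:1  {1,2,6,8}:4  {1,2,7,8}:4  {2,4,7,8}:6  {2,5,6,8}:6  {2,6,7,8}:12  {3,4,6,7}:4  {3,4,7,8}:4  {4,5,6,7}:6  {4,6,7,8}:12  {5,6,7,8}:12
  |U|=5: {0,3,4,6,7}:5  {0,3,4,7,8}:5  {1,2,4,7,8}:10  {1,2,5,6,8}:10  {1,2,6,7,8}:20  {2,3,4,7,8}:10  {2,4,6,7,8}:30  {2,5,6,7,8}:30  {3,4,5,6,7}:10  {3,4,6,7,8}:20  {4,5,6,7,8}:30
  |U|=6: {0,2,3,4,7,8}:15  {0,3,4,5,6,7}:15  {0,3,4,6,7,8}:30  {1,2,3,4,7,8}:20  {1,2,4,6,7,8}:60  {1,2,5,6,7,8}:60  {2,3,4,6,7,8}:60  {2,4,5,6,7,8}:90  {3,4,5,6,7,8}:60
  |U|=7: {0,1,2,3,4,7,8}:35  {0,2,3,4,6,7,8}:105  {0,3,4,5,6,7,8}:105  {1,2,3,4,6,7,8}:140  {1,2,4,5,6,7,8}:210  {2,3,4,5,6,7,8}:210
  start at 0(u): 560
  start at 1(e): 420
  start at 5(a): 280
sum over floor = 1260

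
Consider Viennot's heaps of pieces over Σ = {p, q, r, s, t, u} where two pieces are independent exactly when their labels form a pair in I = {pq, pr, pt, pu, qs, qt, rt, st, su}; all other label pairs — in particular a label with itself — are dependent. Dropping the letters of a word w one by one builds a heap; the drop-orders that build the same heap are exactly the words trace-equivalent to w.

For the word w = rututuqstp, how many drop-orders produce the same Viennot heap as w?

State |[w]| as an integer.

72

drop 0:r onto floor
drop 1:u onto {0:r}
drop 2:t onto {1:u}
drop 3:u onto {2:t}
drop 4:t onto {3:u}
drop 5:u onto {4:t}
drop 6:q onto {5:u}
drop 7:s onto {0:r}
drop 8:t onto {5:u}
drop 9:p onto {7:s}
ground layer = {0:r}
drop-orders for the pieces not yet dropped (sum over which currently-grounded one goes next):
  1 to go: {6} 1  {8} 1  {9} 1
  2 to go: {6,8} 2  {6,9} 2  {7,9} 1  {8,9} 2
  3 to go: {5,6,8} 2  {6,7,9} 3  {6,8,9} 6  {7,8,9} 3
  4 to go: {4,5,6,8} 2  {5,6,8,9} 8  {6,7,8,9} 12
  5 to go: {3,4,5,6,8} 2  {4,5,6,8,9} 10  {5,6,7,8,9} 20
  6 to go: {2,3,4,5,6,8} 2  {3,4,5,6,8,9} 12  {4,5,6,7,8,9} 30
  7 to go: {1,2,3,4,5,6,8} 2  {2,3,4,5,6,8,9} 14  {3,4,5,6,7,8,9} 42
  8 to go: {1,2,3,4,5,6,8,9} 16  {2,3,4,5,6,7,8,9} 56
  if 0:r drops first: 72 orders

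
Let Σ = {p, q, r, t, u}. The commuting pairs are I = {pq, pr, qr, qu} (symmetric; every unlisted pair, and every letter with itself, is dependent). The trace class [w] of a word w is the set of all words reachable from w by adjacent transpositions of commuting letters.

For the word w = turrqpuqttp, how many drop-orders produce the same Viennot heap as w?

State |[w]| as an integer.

#0=t has no predecessor
#1=u depends on [0:t]
#2=r depends on [1:u]
#3=r depends on [2:r]
#4=q depends on [0:t]
#5=p depends on [1:u]
#6=u depends on [3:r, 5:p]
#7=q depends on [4:q]
#8=t depends on [6:u, 7:q]
#9=t depends on [8:t]
#10=p depends on [9:t]
sources: [0:t]
N(rest) = Σ N(rest − s) over sources s of rest; N(one piece) = 1:
  size 1 → [10]=1
  size 2 → [9,10]=1
  size 3 → [8,9,10]=1
  size 4 → [6,8,9,10]=1  [7,8,9,10]=1
  size 5 → [3,6,8,9,10]=1  [4,7,8,9,10]=1  [5,6,8,9,10]=1  [6,7,8,9,10]=2
  size 6 → [2,3,6,8,9,10]=1  [3,5,6,8,9,10]=2  [3,6,7,8,9,10]=3  [4,6,7,8,9,10]=3  [5,6,7,8,9,10]=3
  size 7 → [2,3,5,6,8,9,10]=3  [2,3,6,7,8,9,10]=4  [3,4,6,7,8,9,10]=6  [3,5,6,7,8,9,10]=8  [4,5,6,7,8,9,10]=6
  size 8 → [1,2,3,5,6,8,9,10]=3  [2,3,4,6,7,8,9,10]=10  [2,3,5,6,7,8,9,10]=15  [3,4,5,6,7,8,9,10]=20
  size 9 → [1,2,3,5,6,7,8,9,10]=18  [2,3,4,5,6,7,8,9,10]=45
  first=0(t) contributes 63

63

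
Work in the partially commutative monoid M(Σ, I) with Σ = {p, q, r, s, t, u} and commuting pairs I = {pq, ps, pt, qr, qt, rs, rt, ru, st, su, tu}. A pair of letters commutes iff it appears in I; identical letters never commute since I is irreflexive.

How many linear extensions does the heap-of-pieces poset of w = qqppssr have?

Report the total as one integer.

35

drop 0:q onto floor
drop 1:q onto {0:q}
drop 2:p onto floor
drop 3:p onto {2:p}
drop 4:s onto {1:q}
drop 5:s onto {4:s}
drop 6:r onto {3:p}
ground layer = {0:q, 2:p}
drop-orders for the pieces not yet dropped (sum over which currently-grounded one goes next):
  1 to go: {5} 1  {6} 1
  2 to go: {3,6} 1  {4,5} 1  {5,6} 2
  3 to go: {1,4,5} 1  {2,3,6} 1  {3,5,6} 3  {4,5,6} 3
  4 to go: {0,1,4,5} 1  {1,4,5,6} 4  {2,3,5,6} 4  {3,4,5,6} 6
  5 to go: {0,1,4,5,6} 5  {1,3,4,5,6} 10  {2,3,4,5,6} 10
  if 0:q drops first: 20 orders
  if 2:p drops first: 15 orders
heap linearizations: 35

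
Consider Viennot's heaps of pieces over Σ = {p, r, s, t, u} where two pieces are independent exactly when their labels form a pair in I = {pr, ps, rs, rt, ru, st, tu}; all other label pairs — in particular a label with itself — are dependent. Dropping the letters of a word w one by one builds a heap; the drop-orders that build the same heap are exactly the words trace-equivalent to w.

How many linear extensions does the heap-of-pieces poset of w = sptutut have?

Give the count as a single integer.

30

drop 0:s onto floor
drop 1:p onto floor
drop 2:t onto {1:p}
drop 3:u onto {0:s, 1:p}
drop 4:t onto {2:t}
drop 5:u onto {3:u}
drop 6:t onto {4:t}
ground layer = {0:s, 1:p}
drop-orders for the pieces not yet dropped (sum over which currently-grounded one goes next):
  1 to go: {5} 1  {6} 1
  2 to go: {3,5} 1  {4,6} 1  {5,6} 2
  3 to go: {0,3,5} 1  {2,4,6} 1  {3,5,6} 3  {4,5,6} 3
  4 to go: {0,3,5,6} 4  {2,4,5,6} 4  {3,4,5,6} 6
  5 to go: {0,3,4,5,6} 10  {2,3,4,5,6} 10
  if 0:s drops first: 10 orders
  if 1:p drops first: 20 orders
heap linearizations: 30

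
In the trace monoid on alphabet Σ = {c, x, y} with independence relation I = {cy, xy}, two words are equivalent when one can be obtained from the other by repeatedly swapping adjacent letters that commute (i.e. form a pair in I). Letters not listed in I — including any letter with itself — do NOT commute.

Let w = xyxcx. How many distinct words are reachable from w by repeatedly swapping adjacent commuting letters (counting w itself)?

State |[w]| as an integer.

drop 0:x onto floor
drop 1:y onto floor
drop 2:x onto {0:x}
drop 3:c onto {2:x}
drop 4:x onto {3:c}
ground layer = {0:x, 1:y}
drop-orders for the pieces not yet dropped (sum over which currently-grounded one goes next):
  1 to go: {1} 1  {4} 1
  2 to go: {1,4} 2  {3,4} 1
  3 to go: {1,3,4} 3  {2,3,4} 1
  if 0:x drops first: 4 orders
  if 1:y drops first: 1 orders
heap linearizations: 5

5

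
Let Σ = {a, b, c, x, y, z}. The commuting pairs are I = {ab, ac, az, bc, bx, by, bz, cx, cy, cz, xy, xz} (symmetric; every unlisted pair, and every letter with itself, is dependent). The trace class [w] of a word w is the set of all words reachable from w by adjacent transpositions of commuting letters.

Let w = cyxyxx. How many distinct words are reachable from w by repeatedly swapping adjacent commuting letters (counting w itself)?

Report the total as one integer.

60

drop 0:c onto floor
drop 1:y onto floor
drop 2:x onto floor
drop 3:y onto {1:y}
drop 4:x onto {2:x}
drop 5:x onto {4:x}
ground layer = {0:c, 1:y, 2:x}
drop-orders for the pieces not yet dropped (sum over which currently-grounded one goes next):
  1 to go: {0} 1  {3} 1  {5} 1
  2 to go: {0,3} 2  {0,5} 2  {1,3} 1  {3,5} 2  {4,5} 1
  3 to go: {0,1,3} 3  {0,3,5} 6  {0,4,5} 3  {1,3,5} 3  {2,4,5} 1  {3,4,5} 3
  4 to go: {0,1,3,5} 12  {0,2,4,5} 4  {0,3,4,5} 12  {1,3,4,5} 6  {2,3,4,5} 4
  if 0:c drops first: 10 orders
  if 1:y drops first: 20 orders
  if 2:x drops first: 30 orders
heap linearizations: 60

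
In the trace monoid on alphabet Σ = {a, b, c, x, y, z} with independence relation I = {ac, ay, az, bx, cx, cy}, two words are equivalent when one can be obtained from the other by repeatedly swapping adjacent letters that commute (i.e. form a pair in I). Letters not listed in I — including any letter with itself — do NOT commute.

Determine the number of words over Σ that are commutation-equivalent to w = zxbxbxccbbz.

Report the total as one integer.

drop 0:z onto floor
drop 1:x onto {0:z}
drop 2:b onto {0:z}
drop 3:x onto {1:x}
drop 4:b onto {2:b}
drop 5:x onto {3:x}
drop 6:c onto {4:b}
drop 7:c onto {6:c}
drop 8:b onto {7:c}
drop 9:b onto {8:b}
drop 10:z onto {5:x, 9:b}
ground layer = {0:z}
drop-orders for the pieces not yet dropped (sum over which currently-grounded one goes next):
  1 to go: {10} 1
  2 to go: {5,10} 1  {9,10} 1
  3 to go: {3,5,10} 1  {5,9,10} 2  {8,9,10} 1
  4 to go: {1,3,5,10} 1  {3,5,9,10} 3  {5,8,9,10} 3  {7,8,9,10} 1
  5 to go: {1,3,5,9,10} 4  {3,5,8,9,10} 6  {5,7,8,9,10} 4  {6,7,8,9,10} 1
  6 to go: {1,3,5,8,9,10} 10  {3,5,7,8,9,10} 10  {4,6,7,8,9,10} 1  {5,6,7,8,9,10} 5
  7 to go: {1,3,5,7,8,9,10} 20  {2,4,6,7,8,9,10} 1  {3,5,6,7,8,9,10} 15  {4,5,6,7,8,9,10} 6
  8 to go: {1,3,5,6,7,8,9,10} 35  {2,4,5,6,7,8,9,10} 7  {3,4,5,6,7,8,9,10} 21
  9 to go: {1,3,4,5,6,7,8,9,10} 56  {2,3,4,5,6,7,8,9,10} 28
  if 0:z drops first: 84 orders

84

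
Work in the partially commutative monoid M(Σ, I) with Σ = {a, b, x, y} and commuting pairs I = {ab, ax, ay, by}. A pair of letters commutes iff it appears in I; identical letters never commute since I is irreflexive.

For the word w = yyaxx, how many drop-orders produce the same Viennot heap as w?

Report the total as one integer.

piece 0:y — minimal
piece 1:y rests on {0:y}
piece 2:a — minimal
piece 3:x rests on {1:y}
piece 4:x rests on {3:x}
minimal pieces: {0:y, 2:a}
ways to finish when only these pieces remain (= sum over removing one remaining piece with nothing left below it):
  1 left: {2}→1  {4}→1
  2 left: {2,4}→2  {3,4}→1
  3 left: {1,3,4}→1  {2,3,4}→3
  placing 0:y first → 4 extensions
  placing 2:a first → 1 extensions
total linear extensions = 5

5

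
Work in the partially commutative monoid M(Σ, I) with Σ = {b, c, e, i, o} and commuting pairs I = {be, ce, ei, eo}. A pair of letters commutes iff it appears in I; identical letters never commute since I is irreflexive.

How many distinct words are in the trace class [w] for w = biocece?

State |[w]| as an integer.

0(b) covers ∅
1(i) covers 0:b
2(o) covers 1:i
3(c) covers 2:o
4(e) covers ∅
5(c) covers 3:c
6(e) covers 4:e
floor of heap: 0:b, 4:e
completions by unplaced set U, small U first (add the entries for U minus each lowest piece of U):
  |U|=1: {5}:1  {6}:1
  |U|=2: {3,5}:1  {4,6}:1  {5,6}:2
  |U|=3: {2,3,5}:1  {3,5,6}:3  {4,5,6}:3
  |U|=4: {1,2,3,5}:1  {2,3,5,6}:4  {3,4,5,6}:6
  |U|=5: {0,1,2,3,5}:1  {1,2,3,5,6}:5  {2,3,4,5,6}:10
  start at 0(b): 15
  start at 4(e): 6
sum over floor = 21

21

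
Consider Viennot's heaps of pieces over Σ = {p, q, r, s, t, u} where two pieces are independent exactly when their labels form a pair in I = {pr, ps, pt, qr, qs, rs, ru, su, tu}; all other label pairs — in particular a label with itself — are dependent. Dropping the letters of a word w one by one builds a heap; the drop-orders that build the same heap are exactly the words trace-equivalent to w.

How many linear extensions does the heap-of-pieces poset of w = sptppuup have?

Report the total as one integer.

28

#0=s has no predecessor
#1=p has no predecessor
#2=t depends on [0:s]
#3=p depends on [1:p]
#4=p depends on [3:p]
#5=u depends on [4:p]
#6=u depends on [5:u]
#7=p depends on [6:u]
sources: [0:s, 1:p]
N(rest) = Σ N(rest − s) over sources s of rest; N(one piece) = 1:
  size 1 → [2]=1  [7]=1
  size 2 → [0,2]=1  [2,7]=2  [6,7]=1
  size 3 → [0,2,7]=3  [2,6,7]=3  [5,6,7]=1
  size 4 → [0,2,6,7]=6  [2,5,6,7]=4  [4,5,6,7]=1
  size 5 → [0,2,5,6,7]=10  [2,4,5,6,7]=5  [3,4,5,6,7]=1
  size 6 → [0,2,4,5,6,7]=15  [1,3,4,5,6,7]=1  [2,3,4,5,6,7]=6
  first=0(s) contributes 7
  first=1(p) contributes 21
|[w]| = 28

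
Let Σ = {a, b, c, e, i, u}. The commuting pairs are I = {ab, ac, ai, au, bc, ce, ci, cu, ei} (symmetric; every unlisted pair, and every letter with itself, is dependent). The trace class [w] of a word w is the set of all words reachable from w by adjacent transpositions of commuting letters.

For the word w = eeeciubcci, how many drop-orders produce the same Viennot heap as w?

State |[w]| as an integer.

480

0(e) covers ∅
1(e) covers 0:e
2(e) covers 1:e
3(c) covers ∅
4(i) covers ∅
5(u) covers 2:e, 4:i
6(b) covers 5:u
7(c) covers 3:c
8(c) covers 7:c
9(i) covers 6:b
floor of heap: 0:e, 3:c, 4:i
completions by unplaced set U, small U first (add the entries for U minus each lowest piece of U):
  |U|=1: {8}:1  {9}:1
  |U|=2: {6,9}:1  {7,8}:1  {8,9}:2
  |U|=3: {3,7,8}:1  {5,6,9}:1  {6,8,9}:3  {7,8,9}:3
  |U|=4: {2,5,6,9}:1  {3,7,8,9}:4  {4,5,6,9}:1  {5,6,8,9}:4  {6,7,8,9}:6
  |U|=5: {1,2,5,6,9}:1  {2,4,5,6,9}:2  {2,5,6,8,9}:5  {3,6,7,8,9}:10  {4,5,6,8,9}:5  {5,6,7,8,9}:10
  |U|=6: {0,1,2,5,6,9}:1  {1,2,4,5,6,9}:3  {1,2,5,6,8,9}:6  {2,4,5,6,8,9}:12  {2,5,6,7,8,9}:15  {3,5,6,7,8,9}:20  {4,5,6,7,8,9}:15
  |U|=7: {0,1,2,4,5,6,9}:4  {0,1,2,5,6,8,9}:7  {1,2,4,5,6,8,9}:21  {1,2,5,6,7,8,9}:21  {2,3,5,6,7,8,9}:35  {2,4,5,6,7,8,9}:42  {3,4,5,6,7,8,9}:35
  |U|=8: {0,1,2,4,5,6,8,9}:32  {0,1,2,5,6,7,8,9}:28  {1,2,3,5,6,7,8,9}:56  {1,2,4,5,6,7,8,9}:84  {2,3,4,5,6,7,8,9}:112
  start at 0(e): 252
  start at 3(c): 144
  start at 4(i): 84
sum over floor = 480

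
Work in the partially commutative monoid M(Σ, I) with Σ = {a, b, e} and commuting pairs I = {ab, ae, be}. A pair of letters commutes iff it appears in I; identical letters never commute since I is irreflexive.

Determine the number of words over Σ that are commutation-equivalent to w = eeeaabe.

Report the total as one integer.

105

0(e) covers ∅
1(e) covers 0:e
2(e) covers 1:e
3(a) covers ∅
4(a) covers 3:a
5(b) covers ∅
6(e) covers 2:e
floor of heap: 0:e, 3:a, 5:b
completions by unplaced set U, small U first (add the entries for U minus each lowest piece of U):
  |U|=1: {4}:1  {5}:1  {6}:1
  |U|=2: {2,6}:1  {3,4}:1  {4,5}:2  {4,6}:2  {5,6}:2
  |U|=3: {1,2,6}:1  {2,4,6}:3  {2,5,6}:3  {3,4,5}:3  {3,4,6}:3  {4,5,6}:6
  |U|=4: {0,1,2,6}:1  {1,2,4,6}:4  {1,2,5,6}:4  {2,3,4,6}:6  {2,4,5,6}:12  {3,4,5,6}:12
  |U|=5: {0,1,2,4,6}:5  {0,1,2,5,6}:5  {1,2,3,4,6}:10  {1,2,4,5,6}:20  {2,3,4,5,6}:30
  start at 0(e): 60
  start at 3(a): 30
  start at 5(b): 15
sum over floor = 105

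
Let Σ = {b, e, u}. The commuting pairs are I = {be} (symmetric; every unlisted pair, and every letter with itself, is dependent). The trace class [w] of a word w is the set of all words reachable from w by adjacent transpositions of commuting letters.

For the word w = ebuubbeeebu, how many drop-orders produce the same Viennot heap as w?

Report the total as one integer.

piece 0:e — minimal
piece 1:b — minimal
piece 2:u rests on {0:e, 1:b}
piece 3:u rests on {2:u}
piece 4:b rests on {3:u}
piece 5:b rests on {4:b}
piece 6:e rests on {3:u}
piece 7:e rests on {6:e}
piece 8:e rests on {7:e}
piece 9:b rests on {5:b}
piece 10:u rests on {8:e, 9:b}
minimal pieces: {0:e, 1:b}
ways to finish when only these pieces remain (= sum over removing one remaining piece with nothing left below it):
  1 left: {10}→1
  2 left: {8,10}→1  {9,10}→1
  3 left: {5,9,10}→1  {7,8,10}→1  {8,9,10}→2
  4 left: {4,5,9,10}→1  {5,8,9,10}→3  {6,7,8,10}→1  {7,8,9,10}→3
  5 left: {4,5,8,9,10}→4  {5,7,8,9,10}→6  {6,7,8,9,10}→4
  6 left: {4,5,7,8,9,10}→10  {5,6,7,8,9,10}→10
  7 left: {4,5,6,7,8,9,10}→20
  8 left: {3,4,5,6,7,8,9,10}→20
  9 left: {2,3,4,5,6,7,8,9,10}→20
  placing 0:e first → 20 extensions
  placing 1:b first → 20 extensions
total linear extensions = 40

40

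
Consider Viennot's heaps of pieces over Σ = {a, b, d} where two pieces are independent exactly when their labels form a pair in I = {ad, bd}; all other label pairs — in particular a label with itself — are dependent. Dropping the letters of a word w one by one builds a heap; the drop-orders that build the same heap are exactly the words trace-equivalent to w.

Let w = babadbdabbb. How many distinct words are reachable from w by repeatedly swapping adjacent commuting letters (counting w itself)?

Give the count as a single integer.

0(b) covers ∅
1(a) covers 0:b
2(b) covers 1:a
3(a) covers 2:b
4(d) covers ∅
5(b) covers 3:a
6(d) covers 4:d
7(a) covers 5:b
8(b) covers 7:a
9(b) covers 8:b
10(b) covers 9:b
floor of heap: 0:b, 4:d
completions by unplaced set U, small U first (add the entries for U minus each lowest piece of U):
  |U|=1: {6}:1  {10}:1
  |U|=2: {4,6}:1  {6,10}:2  {9,10}:1
  |U|=3: {4,6,10}:3  {6,9,10}:3  {8,9,10}:1
  |U|=4: {4,6,9,10}:6  {6,8,9,10}:4  {7,8,9,10}:1
  |U|=5: {4,6,8,9,10}:10  {5,7,8,9,10}:1  {6,7,8,9,10}:5
  |U|=6: {3,5,7,8,9,10}:1  {4,6,7,8,9,10}:15  {5,6,7,8,9,10}:6
  |U|=7: {2,3,5,7,8,9,10}:1  {3,5,6,7,8,9,10}:7  {4,5,6,7,8,9,10}:21
  |U|=8: {1,2,3,5,7,8,9,10}:1  {2,3,5,6,7,8,9,10}:8  {3,4,5,6,7,8,9,10}:28
  |U|=9: {0,1,2,3,5,7,8,9,10}:1  {1,2,3,5,6,7,8,9,10}:9  {2,3,4,5,6,7,8,9,10}:36
  start at 0(b): 45
  start at 4(d): 10
sum over floor = 55

55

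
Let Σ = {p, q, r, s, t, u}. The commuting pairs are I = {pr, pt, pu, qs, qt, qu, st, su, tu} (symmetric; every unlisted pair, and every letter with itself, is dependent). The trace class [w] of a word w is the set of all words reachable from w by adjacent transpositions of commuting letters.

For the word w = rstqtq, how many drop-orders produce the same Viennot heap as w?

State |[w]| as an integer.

#0=r has no predecessor
#1=s depends on [0:r]
#2=t depends on [0:r]
#3=q depends on [0:r]
#4=t depends on [2:t]
#5=q depends on [3:q]
sources: [0:r]
N(rest) = Σ N(rest − s) over sources s of rest; N(one piece) = 1:
  size 1 → [1]=1  [4]=1  [5]=1
  size 2 → [1,4]=2  [1,5]=2  [2,4]=1  [3,5]=1  [4,5]=2
  size 3 → [1,2,4]=3  [1,3,5]=3  [1,4,5]=6  [2,4,5]=3  [3,4,5]=3
  size 4 → [1,2,4,5]=12  [1,3,4,5]=12  [2,3,4,5]=6
  first=0(r) contributes 30

30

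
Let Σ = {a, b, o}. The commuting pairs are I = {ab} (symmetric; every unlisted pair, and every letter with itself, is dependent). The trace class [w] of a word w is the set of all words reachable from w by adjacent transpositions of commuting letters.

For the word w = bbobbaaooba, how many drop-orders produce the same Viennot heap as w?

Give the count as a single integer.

12

#0=b has no predecessor
#1=b depends on [0:b]
#2=o depends on [1:b]
#3=b depends on [2:o]
#4=b depends on [3:b]
#5=a depends on [2:o]
#6=a depends on [5:a]
#7=o depends on [4:b, 6:a]
#8=o depends on [7:o]
#9=b depends on [8:o]
#10=a depends on [8:o]
sources: [0:b]
N(rest) = Σ N(rest − s) over sources s of rest; N(one piece) = 1:
  size 1 → [9]=1  [10]=1
  size 2 → [9,10]=2
  size 3 → [8,9,10]=2
  size 4 → [7,8,9,10]=2
  size 5 → [4,7,8,9,10]=2  [6,7,8,9,10]=2
  size 6 → [3,4,7,8,9,10]=2  [4,6,7,8,9,10]=4  [5,6,7,8,9,10]=2
  size 7 → [3,4,6,7,8,9,10]=6  [4,5,6,7,8,9,10]=6
  size 8 → [3,4,5,6,7,8,9,10]=12
  size 9 → [2,3,4,5,6,7,8,9,10]=12
  first=0(b) contributes 12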